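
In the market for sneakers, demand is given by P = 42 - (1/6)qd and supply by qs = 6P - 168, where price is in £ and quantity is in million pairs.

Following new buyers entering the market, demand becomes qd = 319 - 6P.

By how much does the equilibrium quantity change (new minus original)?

Initially, 252 - 6P = 6P - 168, so 420 = 12P and P = 35, q = 42.
After the shift, demand is qd = 319 - 6P and supply is qs = 6P - 168.
Clearing the new market: 319 - 6P = 6P - 168, so P = 487/12 ≈ 40.5833 and q = 75.5.
Δq = 75.5 − 42 = +33.5.

+33.5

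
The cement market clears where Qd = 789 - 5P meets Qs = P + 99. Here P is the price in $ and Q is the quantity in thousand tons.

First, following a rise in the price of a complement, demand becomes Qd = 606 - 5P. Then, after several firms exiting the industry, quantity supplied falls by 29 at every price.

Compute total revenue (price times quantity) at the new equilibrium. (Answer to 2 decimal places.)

Before the shock: 789 - 5P = P + 99 ⇒ 690 = 6P ⇒ P = 115, Q = 214.
The shock moves the curves to Qd = 606 - 5P and Qs = P + 70.
Setting them equal: 606 - 5P = P + 70 → 536 = 6P, so P = 268/3 ≈ 89.3333 and Q = 478/3 ≈ 159.3333.
New expenditure = 89.3333 × 159.3333 = 14233.78.

14233.78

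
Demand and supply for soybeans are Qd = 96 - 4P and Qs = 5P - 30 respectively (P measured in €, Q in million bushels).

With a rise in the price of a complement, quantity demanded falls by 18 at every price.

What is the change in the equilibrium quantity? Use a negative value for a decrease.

-10

Solve the original market: 96 - 4P = 5P - 30, hence P = 14 and Q = 40.
The shock moves the curves to Qd = 78 - 4P and Qs = 5P - 30.
New equilibrium: 78 - 4P = 5P - 30 ⇒ 108 = 9P ⇒ P = 12, Q = 30.
ΔQ = 30 − 40 = -10.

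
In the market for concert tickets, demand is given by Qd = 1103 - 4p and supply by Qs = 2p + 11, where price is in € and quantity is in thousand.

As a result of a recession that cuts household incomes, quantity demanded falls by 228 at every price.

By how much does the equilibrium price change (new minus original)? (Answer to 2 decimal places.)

-38.00

Before the shock: 1103 - 4p = 2p + 11 ⇒ 1092 = 6p ⇒ p = 182, Q = 375.
With the change applied: demand Qd = 875 - 4p, supply Qs = 2p + 11.
New equilibrium: 875 - 4p = 2p + 11 ⇒ 864 = 6p ⇒ p = 144, Q = 299.
Δp = 144 − 182 = -38.00.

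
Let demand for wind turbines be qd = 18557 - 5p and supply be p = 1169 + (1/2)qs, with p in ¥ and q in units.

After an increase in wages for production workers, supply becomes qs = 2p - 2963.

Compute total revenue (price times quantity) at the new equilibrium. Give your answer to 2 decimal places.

9793356.73

Original equilibrium: 18557 - 5p = 2p - 2338 gives 20895 = 7p, so p = 2985 and q = 3632.
The shock moves the curves to qd = 18557 - 5p and qs = 2p - 2963.
New equilibrium: 18557 - 5p = 2p - 2963 ⇒ 21520 = 7p ⇒ p = 21520/7 ≈ 3074.2857, q = 22299/7 ≈ 3185.5714.
New expenditure = 3074.2857 × 3185.5714 = 9793356.73.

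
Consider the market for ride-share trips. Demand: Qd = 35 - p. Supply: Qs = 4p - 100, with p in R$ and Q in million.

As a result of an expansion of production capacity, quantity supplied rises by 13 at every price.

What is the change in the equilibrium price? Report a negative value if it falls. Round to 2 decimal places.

Before the shock: 35 - p = 4p - 100 ⇒ 135 = 5p ⇒ p = 27, Q = 8.
The shock moves the curves to Qd = 35 - p and Qs = 4p - 87.
New equilibrium: 35 - p = 4p - 87 ⇒ 122 = 5p ⇒ p = 24.4, Q = 10.6.
Δp = 24.4 − 27 = -2.60.

-2.60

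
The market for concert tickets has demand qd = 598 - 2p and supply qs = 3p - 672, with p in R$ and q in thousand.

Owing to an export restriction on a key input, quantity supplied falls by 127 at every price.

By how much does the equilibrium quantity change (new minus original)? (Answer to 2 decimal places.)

Before the shock: 598 - 2p = 3p - 672 ⇒ 1270 = 5p ⇒ p = 254, q = 90.
After the shift, demand is qd = 598 - 2p and supply is qs = 3p - 799.
Clearing the new market: 598 - 2p = 3p - 799, so p = 279.4 and q = 39.2.
Δq = 39.2 − 90 = -50.80.

-50.80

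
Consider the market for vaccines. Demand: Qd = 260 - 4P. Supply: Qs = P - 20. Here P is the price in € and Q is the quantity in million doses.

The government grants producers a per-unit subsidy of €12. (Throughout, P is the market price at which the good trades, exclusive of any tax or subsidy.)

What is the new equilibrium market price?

53.6

Solve the original market: 260 - 4P = P - 20, hence P = 56 and Q = 36.
Since sellers receive the price plus the subsidy, the effective supply curve becomes Qs = P - 8.
New equilibrium: 260 - 4P = P - 8 ⇒ 268 = 5P ⇒ P = 53.6, Q = 45.6.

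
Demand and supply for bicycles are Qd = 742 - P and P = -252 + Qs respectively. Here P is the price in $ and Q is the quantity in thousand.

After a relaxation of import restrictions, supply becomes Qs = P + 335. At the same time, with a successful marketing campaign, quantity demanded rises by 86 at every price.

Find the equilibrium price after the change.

246.5

Before the shock: 742 - P = P + 252 ⇒ 490 = 2P ⇒ P = 245, Q = 497.
After the shift, demand is Qd = 828 - P and supply is Qs = P + 335.
Clearing the new market: 828 - P = P + 335, so P = 246.5 and Q = 581.5.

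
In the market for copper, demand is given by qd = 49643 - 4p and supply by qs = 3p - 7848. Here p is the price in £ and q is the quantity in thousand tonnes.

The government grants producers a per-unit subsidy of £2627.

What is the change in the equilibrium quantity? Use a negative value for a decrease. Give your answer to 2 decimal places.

Before the shock: 49643 - 4p = 3p - 7848 ⇒ 57491 = 7p ⇒ p = 8213, q = 16791.
Since sellers receive the price plus the subsidy, the effective supply curve becomes qs = 3p + 33.
Setting them equal: 49643 - 4p = 3p + 33 → 49610 = 7p, so p = 49610/7 ≈ 7087.1429 and q = 149061/7 ≈ 21294.4286.
Δq = 21294.4286 − 16791 = +4503.43.

+4503.43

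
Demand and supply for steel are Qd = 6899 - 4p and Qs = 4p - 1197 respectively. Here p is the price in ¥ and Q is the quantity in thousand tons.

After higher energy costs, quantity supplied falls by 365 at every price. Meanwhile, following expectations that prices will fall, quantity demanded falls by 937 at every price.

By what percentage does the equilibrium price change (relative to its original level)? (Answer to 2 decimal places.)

-7.07

Original equilibrium: 6899 - 4p = 4p - 1197 gives 8096 = 8p, so p = 1012 and Q = 2851.
The new curves are Qd = 5962 - 4p (demand) and Qs = 4p - 1562 (supply).
Setting them equal: 5962 - 4p = 4p - 1562 → 7524 = 8p, so p = 940.5 and Q = 2200.
%Δp = (940.5 − 1012) / 1012 × 100 = -7.07%.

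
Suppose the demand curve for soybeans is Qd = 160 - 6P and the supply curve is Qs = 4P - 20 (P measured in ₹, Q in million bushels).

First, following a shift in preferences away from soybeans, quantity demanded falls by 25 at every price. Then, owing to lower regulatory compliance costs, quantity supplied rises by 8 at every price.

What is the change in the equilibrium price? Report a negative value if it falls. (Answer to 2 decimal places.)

Initially, 160 - 6P = 4P - 20, so 180 = 10P and P = 18, Q = 52.
The new curves are Qd = 135 - 6P (demand) and Qs = 4P - 12 (supply).
Equate the new curves: 135 - 6P = 4P - 12, giving 147 = 10P, P = 14.7, Q = 46.8.
ΔP = 14.7 − 18 = -3.30.

-3.30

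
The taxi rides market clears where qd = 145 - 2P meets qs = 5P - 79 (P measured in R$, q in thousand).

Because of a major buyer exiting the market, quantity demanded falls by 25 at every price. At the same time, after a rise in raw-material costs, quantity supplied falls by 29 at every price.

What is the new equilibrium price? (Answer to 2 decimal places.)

Before the shock: 145 - 2P = 5P - 79 ⇒ 224 = 7P ⇒ P = 32, q = 81.
With the change applied: demand qd = 120 - 2P, supply qs = 5P - 108.
New equilibrium: 120 - 2P = 5P - 108 ⇒ 228 = 7P ⇒ P = 228/7 ≈ 32.5714, q = 384/7 ≈ 54.8571.

32.57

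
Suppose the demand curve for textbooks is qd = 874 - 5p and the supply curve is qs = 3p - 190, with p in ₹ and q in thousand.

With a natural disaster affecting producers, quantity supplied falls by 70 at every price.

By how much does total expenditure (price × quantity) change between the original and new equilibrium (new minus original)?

Initially, 874 - 5p = 3p - 190, so 1064 = 8p and p = 133, q = 209.
The shock moves the curves to qd = 874 - 5p and qs = 3p - 260.
Equate the new curves: 874 - 5p = 3p - 260, giving 1134 = 8p, p = 141.75, q = 165.25.
Expenditure moves from 133×209 = 27797 to 141.75×165.25 = 23424.1875; change = -4372.8125.

-4372.8125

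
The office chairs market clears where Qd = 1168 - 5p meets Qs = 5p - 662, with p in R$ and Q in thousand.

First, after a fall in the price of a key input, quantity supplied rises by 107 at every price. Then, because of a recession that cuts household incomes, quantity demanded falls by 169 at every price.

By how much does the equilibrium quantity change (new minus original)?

Solve the original market: 1168 - 5p = 5p - 662, hence p = 183 and Q = 253.
The shock moves the curves to Qd = 999 - 5p and Qs = 5p - 555.
Setting them equal: 999 - 5p = 5p - 555 → 1554 = 10p, so p = 155.4 and Q = 222.
ΔQ = 222 − 253 = -31.

-31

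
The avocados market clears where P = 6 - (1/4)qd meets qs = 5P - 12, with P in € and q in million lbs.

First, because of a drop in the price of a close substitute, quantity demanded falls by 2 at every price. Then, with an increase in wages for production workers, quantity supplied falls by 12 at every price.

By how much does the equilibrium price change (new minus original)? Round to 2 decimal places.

Before the shock: 24 - 4P = 5P - 12 ⇒ 36 = 9P ⇒ P = 4, q = 8.
With the change applied: demand qd = 22 - 4P, supply qs = 5P - 24.
Equate the new curves: 22 - 4P = 5P - 24, giving 46 = 9P, P = 46/9 ≈ 5.1111, q = 14/9 ≈ 1.5556.
ΔP = 5.1111 − 4 = +1.11.

+1.11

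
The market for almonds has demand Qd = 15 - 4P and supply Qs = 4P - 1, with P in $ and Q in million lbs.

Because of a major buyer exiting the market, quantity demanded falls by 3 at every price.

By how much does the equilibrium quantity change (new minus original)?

-1.5

Before the shock: 15 - 4P = 4P - 1 ⇒ 16 = 8P ⇒ P = 2, Q = 7.
The shock moves the curves to Qd = 12 - 4P and Qs = 4P - 1.
Setting them equal: 12 - 4P = 4P - 1 → 13 = 8P, so P = 1.625 and Q = 5.5.
ΔQ = 5.5 − 7 = -1.5.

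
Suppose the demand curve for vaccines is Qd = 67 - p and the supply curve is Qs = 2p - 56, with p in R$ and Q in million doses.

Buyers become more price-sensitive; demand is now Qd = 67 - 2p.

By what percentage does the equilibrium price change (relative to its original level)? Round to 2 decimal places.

-25.00

Original equilibrium: 67 - p = 2p - 56 gives 123 = 3p, so p = 41 and Q = 26.
The new curves are Qd = 67 - 2p (demand) and Qs = 2p - 56 (supply).
Setting them equal: 67 - 2p = 2p - 56 → 123 = 4p, so p = 30.75 and Q = 5.5.
%Δp = (30.75 − 41) / 41 × 100 = -25.00%.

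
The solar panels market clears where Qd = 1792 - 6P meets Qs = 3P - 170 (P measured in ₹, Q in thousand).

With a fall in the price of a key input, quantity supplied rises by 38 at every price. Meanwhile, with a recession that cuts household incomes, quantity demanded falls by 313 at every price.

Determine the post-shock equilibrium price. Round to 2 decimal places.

179.00

Original equilibrium: 1792 - 6P = 3P - 170 gives 1962 = 9P, so P = 218 and Q = 484.
With the change applied: demand Qd = 1479 - 6P, supply Qs = 3P - 132.
Clearing the new market: 1479 - 6P = 3P - 132, so P = 179 and Q = 405.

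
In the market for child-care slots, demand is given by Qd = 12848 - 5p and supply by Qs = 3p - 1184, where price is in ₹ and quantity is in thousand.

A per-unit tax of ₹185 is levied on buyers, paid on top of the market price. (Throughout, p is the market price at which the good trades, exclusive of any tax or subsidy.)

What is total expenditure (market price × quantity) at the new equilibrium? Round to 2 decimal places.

6112981.92

Original equilibrium: 12848 - 5p = 3p - 1184 gives 14032 = 8p, so p = 1754 and Q = 4078.
Since buyers pay the price plus the tax, the effective demand curve becomes Qd = 11923 - 5p.
Clearing the new market: 11923 - 5p = 3p - 1184, so p = 1638.375 and Q = 3731.125.
New expenditure = 1638.375 × 3731.125 = 6112981.92.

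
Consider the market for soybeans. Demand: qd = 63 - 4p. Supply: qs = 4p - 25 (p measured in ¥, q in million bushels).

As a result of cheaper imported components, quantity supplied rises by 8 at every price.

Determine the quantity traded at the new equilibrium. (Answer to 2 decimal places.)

Before the shock: 63 - 4p = 4p - 25 ⇒ 88 = 8p ⇒ p = 11, q = 19.
The shock moves the curves to qd = 63 - 4p and qs = 4p - 17.
New equilibrium: 63 - 4p = 4p - 17 ⇒ 80 = 8p ⇒ p = 10, q = 23.

23.00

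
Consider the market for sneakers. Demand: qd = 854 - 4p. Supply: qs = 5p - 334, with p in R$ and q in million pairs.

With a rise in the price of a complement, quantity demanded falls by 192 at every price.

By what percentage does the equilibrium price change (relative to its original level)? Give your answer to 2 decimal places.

Solve the original market: 854 - 4p = 5p - 334, hence p = 132 and q = 326.
With the change applied: demand qd = 662 - 4p, supply qs = 5p - 334.
New equilibrium: 662 - 4p = 5p - 334 ⇒ 996 = 9p ⇒ p = 332/3 ≈ 110.6667, q = 658/3 ≈ 219.3333.
%Δp = (110.6667 − 132) / 132 × 100 = -16.16%.

-16.16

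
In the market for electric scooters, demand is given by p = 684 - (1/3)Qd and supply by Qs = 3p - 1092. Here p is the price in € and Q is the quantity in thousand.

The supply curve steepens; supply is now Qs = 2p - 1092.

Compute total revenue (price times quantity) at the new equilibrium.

104129.28

Original equilibrium: 2052 - 3p = 3p - 1092 gives 3144 = 6p, so p = 524 and Q = 480.
With the change applied: demand Qd = 2052 - 3p, supply Qs = 2p - 1092.
New equilibrium: 2052 - 3p = 2p - 1092 ⇒ 3144 = 5p ⇒ p = 628.8, Q = 165.6.
New expenditure = 628.8 × 165.6 = 104129.28.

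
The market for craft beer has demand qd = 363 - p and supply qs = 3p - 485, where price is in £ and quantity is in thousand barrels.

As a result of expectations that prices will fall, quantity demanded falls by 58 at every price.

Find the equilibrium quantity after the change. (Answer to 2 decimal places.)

107.50

Initially, 363 - p = 3p - 485, so 848 = 4p and p = 212, q = 151.
After the shift, demand is qd = 305 - p and supply is qs = 3p - 485.
New equilibrium: 305 - p = 3p - 485 ⇒ 790 = 4p ⇒ p = 197.5, q = 107.5.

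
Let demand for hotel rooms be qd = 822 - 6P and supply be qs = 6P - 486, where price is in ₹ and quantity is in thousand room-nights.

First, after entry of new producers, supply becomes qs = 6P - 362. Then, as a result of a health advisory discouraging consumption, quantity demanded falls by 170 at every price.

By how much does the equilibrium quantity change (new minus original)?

Before the shock: 822 - 6P = 6P - 486 ⇒ 1308 = 12P ⇒ P = 109, q = 168.
With the change applied: demand qd = 652 - 6P, supply qs = 6P - 362.
Equate the new curves: 652 - 6P = 6P - 362, giving 1014 = 12P, P = 84.5, q = 145.
Δq = 145 − 168 = -23.

-23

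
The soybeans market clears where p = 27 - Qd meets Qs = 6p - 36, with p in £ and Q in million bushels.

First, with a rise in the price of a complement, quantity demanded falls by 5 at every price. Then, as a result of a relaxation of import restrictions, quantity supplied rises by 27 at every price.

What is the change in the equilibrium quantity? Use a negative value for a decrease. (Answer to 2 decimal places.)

-0.43

Solve the original market: 27 - p = 6p - 36, hence p = 9 and Q = 18.
The new curves are Qd = 22 - p (demand) and Qs = 6p - 9 (supply).
New equilibrium: 22 - p = 6p - 9 ⇒ 31 = 7p ⇒ p = 31/7 ≈ 4.4286, Q = 123/7 ≈ 17.5714.
ΔQ = 17.5714 − 18 = -0.43.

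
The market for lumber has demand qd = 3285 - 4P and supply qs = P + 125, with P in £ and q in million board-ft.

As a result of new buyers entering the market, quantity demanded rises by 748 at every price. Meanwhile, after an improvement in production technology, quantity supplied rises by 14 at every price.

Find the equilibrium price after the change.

Initially, 3285 - 4P = P + 125, so 3160 = 5P and P = 632, q = 757.
After the shift, demand is qd = 4033 - 4P and supply is qs = P + 139.
Equate the new curves: 4033 - 4P = P + 139, giving 3894 = 5P, P = 778.8, q = 917.8.

778.8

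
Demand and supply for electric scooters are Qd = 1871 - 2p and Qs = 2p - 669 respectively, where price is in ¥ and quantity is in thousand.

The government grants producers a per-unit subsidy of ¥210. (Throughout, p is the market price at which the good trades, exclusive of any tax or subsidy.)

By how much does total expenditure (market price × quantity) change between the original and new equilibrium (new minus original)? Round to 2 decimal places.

Original equilibrium: 1871 - 2p = 2p - 669 gives 2540 = 4p, so p = 635 and Q = 601.
Since sellers receive the price plus the subsidy, the effective supply curve becomes Qs = 2p - 249.
New equilibrium: 1871 - 2p = 2p - 249 ⇒ 2120 = 4p ⇒ p = 530, Q = 811.
Expenditure moves from 635×601 = 381635 to 530×811 = 429830; change = +48195.00.

+48195.00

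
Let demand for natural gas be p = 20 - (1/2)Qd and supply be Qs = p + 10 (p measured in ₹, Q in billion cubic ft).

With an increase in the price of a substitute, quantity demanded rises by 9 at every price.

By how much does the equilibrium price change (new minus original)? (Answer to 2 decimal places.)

+3.00

Original equilibrium: 40 - 2p = p + 10 gives 30 = 3p, so p = 10 and Q = 20.
The new curves are Qd = 49 - 2p (demand) and Qs = p + 10 (supply).
Clearing the new market: 49 - 2p = p + 10, so p = 13 and Q = 23.
Δp = 13 − 10 = +3.00.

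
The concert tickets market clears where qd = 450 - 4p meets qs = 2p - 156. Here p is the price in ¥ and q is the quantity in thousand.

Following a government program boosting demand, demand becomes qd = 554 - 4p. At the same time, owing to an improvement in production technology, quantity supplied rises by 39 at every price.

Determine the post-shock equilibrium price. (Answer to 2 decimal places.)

Before the shock: 450 - 4p = 2p - 156 ⇒ 606 = 6p ⇒ p = 101, q = 46.
With the change applied: demand qd = 554 - 4p, supply qs = 2p - 117.
Equate the new curves: 554 - 4p = 2p - 117, giving 671 = 6p, p = 671/6 ≈ 111.8333, q = 320/3 ≈ 106.6667.

111.83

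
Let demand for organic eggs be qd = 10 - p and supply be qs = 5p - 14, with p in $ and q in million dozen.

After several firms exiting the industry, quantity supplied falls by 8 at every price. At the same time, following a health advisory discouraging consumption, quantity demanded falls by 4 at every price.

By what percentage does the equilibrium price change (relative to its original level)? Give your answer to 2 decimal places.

Before the shock: 10 - p = 5p - 14 ⇒ 24 = 6p ⇒ p = 4, q = 6.
After the shift, demand is qd = 6 - p and supply is qs = 5p - 22.
Clearing the new market: 6 - p = 5p - 22, so p = 14/3 ≈ 4.6667 and q = 4/3 ≈ 1.3333.
%Δp = (4.6667 − 4) / 4 × 100 = +16.67%.

+16.67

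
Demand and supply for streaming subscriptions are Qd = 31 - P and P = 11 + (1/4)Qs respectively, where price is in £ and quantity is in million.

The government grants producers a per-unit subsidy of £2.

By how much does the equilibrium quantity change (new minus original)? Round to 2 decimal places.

Original equilibrium: 31 - P = 4P - 44 gives 75 = 5P, so P = 15 and Q = 16.
Since sellers receive the price plus the subsidy, the effective supply curve becomes Qs = 4P - 36.
New equilibrium: 31 - P = 4P - 36 ⇒ 67 = 5P ⇒ P = 13.4, Q = 17.6.
ΔQ = 17.6 − 16 = +1.60.

+1.60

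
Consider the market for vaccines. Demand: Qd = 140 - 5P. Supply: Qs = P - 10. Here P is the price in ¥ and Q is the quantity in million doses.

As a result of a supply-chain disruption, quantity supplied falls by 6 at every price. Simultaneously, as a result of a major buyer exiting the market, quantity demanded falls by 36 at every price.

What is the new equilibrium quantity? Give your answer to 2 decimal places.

Original equilibrium: 140 - 5P = P - 10 gives 150 = 6P, so P = 25 and Q = 15.
With the change applied: demand Qd = 104 - 5P, supply Qs = P - 16.
Clearing the new market: 104 - 5P = P - 16, so P = 20 and Q = 4.

4.00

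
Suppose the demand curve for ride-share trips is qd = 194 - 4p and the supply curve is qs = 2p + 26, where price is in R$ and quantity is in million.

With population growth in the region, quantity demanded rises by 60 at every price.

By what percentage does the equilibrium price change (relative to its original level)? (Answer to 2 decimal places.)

+35.71

Solve the original market: 194 - 4p = 2p + 26, hence p = 28 and q = 82.
With the change applied: demand qd = 254 - 4p, supply qs = 2p + 26.
New equilibrium: 254 - 4p = 2p + 26 ⇒ 228 = 6p ⇒ p = 38, q = 102.
%Δp = (38 − 28) / 28 × 100 = +35.71%.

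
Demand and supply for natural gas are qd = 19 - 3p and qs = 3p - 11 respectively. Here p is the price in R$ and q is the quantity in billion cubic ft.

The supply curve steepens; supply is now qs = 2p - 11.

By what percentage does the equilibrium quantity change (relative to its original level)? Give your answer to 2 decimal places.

Solve the original market: 19 - 3p = 3p - 11, hence p = 5 and q = 4.
The shock moves the curves to qd = 19 - 3p and qs = 2p - 11.
New equilibrium: 19 - 3p = 2p - 11 ⇒ 30 = 5p ⇒ p = 6, q = 1.
%Δq = (1 − 4) / 4 × 100 = -75.00%.

-75.00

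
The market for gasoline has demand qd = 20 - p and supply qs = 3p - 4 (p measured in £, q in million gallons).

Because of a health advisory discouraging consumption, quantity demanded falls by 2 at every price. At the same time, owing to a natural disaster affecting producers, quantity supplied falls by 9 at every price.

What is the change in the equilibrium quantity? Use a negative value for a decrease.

Solve the original market: 20 - p = 3p - 4, hence p = 6 and q = 14.
The shock moves the curves to qd = 18 - p and qs = 3p - 13.
Clearing the new market: 18 - p = 3p - 13, so p = 7.75 and q = 10.25.
Δq = 10.25 − 14 = -3.75.

-3.75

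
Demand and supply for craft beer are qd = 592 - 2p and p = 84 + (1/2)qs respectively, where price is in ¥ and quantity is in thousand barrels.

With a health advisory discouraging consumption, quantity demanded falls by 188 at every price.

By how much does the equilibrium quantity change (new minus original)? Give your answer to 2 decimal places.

Initially, 592 - 2p = 2p - 168, so 760 = 4p and p = 190, q = 212.
After the shift, demand is qd = 404 - 2p and supply is qs = 2p - 168.
Equate the new curves: 404 - 2p = 2p - 168, giving 572 = 4p, p = 143, q = 118.
Δq = 118 − 212 = -94.00.

-94.00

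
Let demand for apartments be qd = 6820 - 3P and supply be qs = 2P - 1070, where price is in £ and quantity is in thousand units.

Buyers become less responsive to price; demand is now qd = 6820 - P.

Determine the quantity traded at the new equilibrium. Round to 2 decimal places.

Original equilibrium: 6820 - 3P = 2P - 1070 gives 7890 = 5P, so P = 1578 and q = 2086.
The shock moves the curves to qd = 6820 - P and qs = 2P - 1070.
Setting them equal: 6820 - P = 2P - 1070 → 7890 = 3P, so P = 2630 and q = 4190.

4190.00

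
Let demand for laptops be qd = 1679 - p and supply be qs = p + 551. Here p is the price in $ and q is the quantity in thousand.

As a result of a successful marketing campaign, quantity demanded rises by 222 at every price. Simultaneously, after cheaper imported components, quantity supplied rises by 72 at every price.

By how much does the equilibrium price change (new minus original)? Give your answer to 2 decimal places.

Before the shock: 1679 - p = p + 551 ⇒ 1128 = 2p ⇒ p = 564, q = 1115.
After the shift, demand is qd = 1901 - p and supply is qs = p + 623.
New equilibrium: 1901 - p = p + 623 ⇒ 1278 = 2p ⇒ p = 639, q = 1262.
Δp = 639 − 564 = +75.00.

+75.00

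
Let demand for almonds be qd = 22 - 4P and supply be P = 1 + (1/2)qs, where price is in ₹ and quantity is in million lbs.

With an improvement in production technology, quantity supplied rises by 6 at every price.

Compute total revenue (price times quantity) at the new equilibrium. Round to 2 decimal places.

30.00

Solve the original market: 22 - 4P = 2P - 2, hence P = 4 and q = 6.
After the shift, demand is qd = 22 - 4P and supply is qs = 2P + 4.
Clearing the new market: 22 - 4P = 2P + 4, so P = 3 and q = 10.
New expenditure = 3 × 10 = 30.00.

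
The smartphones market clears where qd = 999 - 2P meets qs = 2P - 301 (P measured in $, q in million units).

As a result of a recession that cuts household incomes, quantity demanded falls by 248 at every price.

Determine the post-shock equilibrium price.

263

Before the shock: 999 - 2P = 2P - 301 ⇒ 1300 = 4P ⇒ P = 325, q = 349.
With the change applied: demand qd = 751 - 2P, supply qs = 2P - 301.
Equate the new curves: 751 - 2P = 2P - 301, giving 1052 = 4P, P = 263, q = 225.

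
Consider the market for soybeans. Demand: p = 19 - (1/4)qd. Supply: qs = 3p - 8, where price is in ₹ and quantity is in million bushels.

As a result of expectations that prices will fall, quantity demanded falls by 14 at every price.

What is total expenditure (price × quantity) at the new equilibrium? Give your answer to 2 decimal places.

Original equilibrium: 76 - 4p = 3p - 8 gives 84 = 7p, so p = 12 and q = 28.
The shock moves the curves to qd = 62 - 4p and qs = 3p - 8.
Setting them equal: 62 - 4p = 3p - 8 → 70 = 7p, so p = 10 and q = 22.
New expenditure = 10 × 22 = 220.00.

220.00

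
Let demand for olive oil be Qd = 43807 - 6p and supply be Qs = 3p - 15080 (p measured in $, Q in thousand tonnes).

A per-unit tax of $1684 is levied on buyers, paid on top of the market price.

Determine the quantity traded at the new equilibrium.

Initially, 43807 - 6p = 3p - 15080, so 58887 = 9p and p = 6543, Q = 4549.
Since buyers pay the price plus the tax, the effective demand curve becomes Qd = 33703 - 6p.
New equilibrium: 33703 - 6p = 3p - 15080 ⇒ 48783 = 9p ⇒ p = 16261/3 ≈ 5420.3333, Q = 1181.

1181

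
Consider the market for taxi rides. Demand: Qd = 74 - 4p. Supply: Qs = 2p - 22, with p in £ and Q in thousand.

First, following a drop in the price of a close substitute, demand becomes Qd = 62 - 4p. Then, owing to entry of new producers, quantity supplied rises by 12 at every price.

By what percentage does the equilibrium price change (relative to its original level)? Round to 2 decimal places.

Solve the original market: 74 - 4p = 2p - 22, hence p = 16 and Q = 10.
With the change applied: demand Qd = 62 - 4p, supply Qs = 2p - 10.
Setting them equal: 62 - 4p = 2p - 10 → 72 = 6p, so p = 12 and Q = 14.
%Δp = (12 − 16) / 16 × 100 = -25.00%.

-25.00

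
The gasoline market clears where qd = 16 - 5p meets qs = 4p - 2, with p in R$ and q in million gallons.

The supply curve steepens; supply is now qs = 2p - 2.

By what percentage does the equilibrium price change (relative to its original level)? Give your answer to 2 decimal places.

Original equilibrium: 16 - 5p = 4p - 2 gives 18 = 9p, so p = 2 and q = 6.
The new curves are qd = 16 - 5p (demand) and qs = 2p - 2 (supply).
Equate the new curves: 16 - 5p = 2p - 2, giving 18 = 7p, p = 18/7 ≈ 2.5714, q = 22/7 ≈ 3.1429.
%Δp = (2.5714 − 2) / 2 × 100 = +28.57%.

+28.57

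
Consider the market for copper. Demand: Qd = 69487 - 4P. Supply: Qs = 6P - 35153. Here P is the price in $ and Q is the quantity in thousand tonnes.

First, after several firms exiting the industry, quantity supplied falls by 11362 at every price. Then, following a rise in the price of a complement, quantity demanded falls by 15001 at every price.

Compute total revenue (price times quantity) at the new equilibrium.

142265968.56

Solve the original market: 69487 - 4P = 6P - 35153, hence P = 10464 and Q = 27631.
After the shift, demand is Qd = 54486 - 4P and supply is Qs = 6P - 46515.
New equilibrium: 54486 - 4P = 6P - 46515 ⇒ 101001 = 10P ⇒ P = 10100.1, Q = 14085.6.
New expenditure = 10100.1 × 14085.6 = 142265968.56.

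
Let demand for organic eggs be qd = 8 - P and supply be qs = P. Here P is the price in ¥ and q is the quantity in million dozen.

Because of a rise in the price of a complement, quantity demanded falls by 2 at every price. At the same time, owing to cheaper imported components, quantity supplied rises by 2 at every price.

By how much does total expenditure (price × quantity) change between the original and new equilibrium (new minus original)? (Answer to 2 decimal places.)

-8.00

Solve the original market: 8 - P = P, hence P = 4 and q = 4.
With the change applied: demand qd = 6 - P, supply qs = P + 2.
Clearing the new market: 6 - P = P + 2, so P = 2 and q = 4.
Expenditure moves from 4×4 = 16 to 2×4 = 8; change = -8.00.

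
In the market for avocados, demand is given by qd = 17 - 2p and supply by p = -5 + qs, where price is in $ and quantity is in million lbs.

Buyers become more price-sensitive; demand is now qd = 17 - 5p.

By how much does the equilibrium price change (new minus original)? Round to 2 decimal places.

-2.00

Original equilibrium: 17 - 2p = p + 5 gives 12 = 3p, so p = 4 and q = 9.
The new curves are qd = 17 - 5p (demand) and qs = p + 5 (supply).
New equilibrium: 17 - 5p = p + 5 ⇒ 12 = 6p ⇒ p = 2, q = 7.
Δp = 2 − 4 = -2.00.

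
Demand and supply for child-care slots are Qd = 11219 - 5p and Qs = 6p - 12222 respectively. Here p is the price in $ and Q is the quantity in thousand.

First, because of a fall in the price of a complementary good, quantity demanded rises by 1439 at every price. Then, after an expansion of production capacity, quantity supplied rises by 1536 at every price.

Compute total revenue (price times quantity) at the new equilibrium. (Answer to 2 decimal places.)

Initially, 11219 - 5p = 6p - 12222, so 23441 = 11p and p = 2131, Q = 564.
After the shift, demand is Qd = 12658 - 5p and supply is Qs = 6p - 10686.
Setting them equal: 12658 - 5p = 6p - 10686 → 23344 = 11p, so p = 23344/11 ≈ 2122.1818 and Q = 22518/11 ≈ 2047.0909.
New expenditure = 2122.1818 × 2047.0909 = 4344299.11.

4344299.11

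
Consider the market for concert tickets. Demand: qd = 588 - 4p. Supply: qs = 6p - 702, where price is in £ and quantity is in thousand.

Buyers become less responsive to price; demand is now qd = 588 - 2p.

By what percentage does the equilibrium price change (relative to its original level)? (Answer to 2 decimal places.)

Initially, 588 - 4p = 6p - 702, so 1290 = 10p and p = 129, q = 72.
The new curves are qd = 588 - 2p (demand) and qs = 6p - 702 (supply).
Clearing the new market: 588 - 2p = 6p - 702, so p = 161.25 and q = 265.5.
%Δp = (161.25 − 129) / 129 × 100 = +25.00%.

+25.00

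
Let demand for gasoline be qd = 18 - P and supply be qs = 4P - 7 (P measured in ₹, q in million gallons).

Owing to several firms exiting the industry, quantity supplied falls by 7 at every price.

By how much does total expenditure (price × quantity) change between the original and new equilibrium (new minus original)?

+9.24

Initially, 18 - P = 4P - 7, so 25 = 5P and P = 5, q = 13.
After the shift, demand is qd = 18 - P and supply is qs = 4P - 14.
Clearing the new market: 18 - P = 4P - 14, so P = 6.4 and q = 11.6.
Expenditure moves from 5×13 = 65 to 6.4×11.6 = 74.24; change = +9.24.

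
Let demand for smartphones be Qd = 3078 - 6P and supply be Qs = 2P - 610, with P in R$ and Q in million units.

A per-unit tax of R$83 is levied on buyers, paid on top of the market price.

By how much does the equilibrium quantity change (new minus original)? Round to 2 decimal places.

Solve the original market: 3078 - 6P = 2P - 610, hence P = 461 and Q = 312.
Since buyers pay the price plus the tax, the effective demand curve becomes Qd = 2580 - 6P.
Clearing the new market: 2580 - 6P = 2P - 610, so P = 398.75 and Q = 187.5.
ΔQ = 187.5 − 312 = -124.50.

-124.50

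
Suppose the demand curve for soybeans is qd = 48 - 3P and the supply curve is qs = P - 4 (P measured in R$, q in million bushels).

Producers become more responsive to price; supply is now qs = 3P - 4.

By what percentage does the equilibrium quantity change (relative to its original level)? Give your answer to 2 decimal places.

Before the shock: 48 - 3P = P - 4 ⇒ 52 = 4P ⇒ P = 13, q = 9.
After the shift, demand is qd = 48 - 3P and supply is qs = 3P - 4.
New equilibrium: 48 - 3P = 3P - 4 ⇒ 52 = 6P ⇒ P = 26/3 ≈ 8.6667, q = 22.
%Δq = (22 − 9) / 9 × 100 = +144.44%.

+144.44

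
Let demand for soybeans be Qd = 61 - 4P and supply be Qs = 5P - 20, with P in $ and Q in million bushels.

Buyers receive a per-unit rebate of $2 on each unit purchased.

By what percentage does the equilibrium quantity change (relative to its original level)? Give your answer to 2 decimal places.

+17.78

Before the shock: 61 - 4P = 5P - 20 ⇒ 81 = 9P ⇒ P = 9, Q = 25.
Since buyers' out-of-pocket price is the market price minus the rebate, the effective demand curve becomes Qd = 69 - 4P.
New equilibrium: 69 - 4P = 5P - 20 ⇒ 89 = 9P ⇒ P = 89/9 ≈ 9.8889, Q = 265/9 ≈ 29.4444.
%ΔQ = (29.4444 − 25) / 25 × 100 = +17.78%.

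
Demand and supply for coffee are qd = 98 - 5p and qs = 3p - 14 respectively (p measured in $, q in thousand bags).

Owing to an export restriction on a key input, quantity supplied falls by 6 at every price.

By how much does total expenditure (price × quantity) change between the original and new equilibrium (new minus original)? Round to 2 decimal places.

-34.31

Original equilibrium: 98 - 5p = 3p - 14 gives 112 = 8p, so p = 14 and q = 28.
The shock moves the curves to qd = 98 - 5p and qs = 3p - 20.
Setting them equal: 98 - 5p = 3p - 20 → 118 = 8p, so p = 14.75 and q = 24.25.
Expenditure moves from 14×28 = 392 to 14.75×24.25 = 357.6875; change = -34.31.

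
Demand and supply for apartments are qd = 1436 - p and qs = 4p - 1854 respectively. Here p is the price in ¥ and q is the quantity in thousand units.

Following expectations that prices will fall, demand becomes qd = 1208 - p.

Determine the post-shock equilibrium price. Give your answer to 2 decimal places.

612.40

Solve the original market: 1436 - p = 4p - 1854, hence p = 658 and q = 778.
With the change applied: demand qd = 1208 - p, supply qs = 4p - 1854.
Setting them equal: 1208 - p = 4p - 1854 → 3062 = 5p, so p = 612.4 and q = 595.6.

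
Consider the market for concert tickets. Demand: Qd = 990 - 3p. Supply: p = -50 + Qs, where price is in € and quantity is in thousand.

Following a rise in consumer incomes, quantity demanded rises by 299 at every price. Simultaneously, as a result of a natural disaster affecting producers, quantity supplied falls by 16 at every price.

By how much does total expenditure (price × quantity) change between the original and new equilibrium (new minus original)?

Before the shock: 990 - 3p = p + 50 ⇒ 940 = 4p ⇒ p = 235, Q = 285.
The new curves are Qd = 1289 - 3p (demand) and Qs = p + 34 (supply).
Equate the new curves: 1289 - 3p = p + 34, giving 1255 = 4p, p = 313.75, Q = 347.75.
Expenditure moves from 235×285 = 66975 to 313.75×347.75 = 109106.5625; change = +42131.5625.

+42131.5625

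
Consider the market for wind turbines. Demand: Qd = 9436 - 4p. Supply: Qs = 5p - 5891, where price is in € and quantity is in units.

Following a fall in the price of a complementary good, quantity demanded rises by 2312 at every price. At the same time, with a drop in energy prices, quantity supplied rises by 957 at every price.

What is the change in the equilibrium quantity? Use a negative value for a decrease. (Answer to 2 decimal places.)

+1709.78

Initially, 9436 - 4p = 5p - 5891, so 15327 = 9p and p = 1703, Q = 2624.
With the change applied: demand Qd = 11748 - 4p, supply Qs = 5p - 4934.
Equate the new curves: 11748 - 4p = 5p - 4934, giving 16682 = 9p, p = 16682/9 ≈ 1853.5556, Q = 39004/9 ≈ 4333.7778.
ΔQ = 4333.7778 − 2624 = +1709.78.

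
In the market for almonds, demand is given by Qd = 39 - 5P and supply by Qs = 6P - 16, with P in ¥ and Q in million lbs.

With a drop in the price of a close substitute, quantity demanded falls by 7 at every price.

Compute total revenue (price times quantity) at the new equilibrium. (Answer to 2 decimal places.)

44.43

Original equilibrium: 39 - 5P = 6P - 16 gives 55 = 11P, so P = 5 and Q = 14.
After the shift, demand is Qd = 32 - 5P and supply is Qs = 6P - 16.
Setting them equal: 32 - 5P = 6P - 16 → 48 = 11P, so P = 48/11 ≈ 4.3636 and Q = 112/11 ≈ 10.1818.
New expenditure = 4.3636 × 10.1818 = 44.43.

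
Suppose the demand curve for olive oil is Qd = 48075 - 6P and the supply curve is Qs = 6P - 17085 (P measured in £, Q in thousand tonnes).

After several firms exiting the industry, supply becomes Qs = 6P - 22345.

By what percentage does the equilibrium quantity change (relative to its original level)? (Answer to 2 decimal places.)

-16.97

Initially, 48075 - 6P = 6P - 17085, so 65160 = 12P and P = 5430, Q = 15495.
The shock moves the curves to Qd = 48075 - 6P and Qs = 6P - 22345.
Clearing the new market: 48075 - 6P = 6P - 22345, so P = 17605/3 ≈ 5868.3333 and Q = 12865.
%ΔQ = (12865 − 15495) / 15495 × 100 = -16.97%.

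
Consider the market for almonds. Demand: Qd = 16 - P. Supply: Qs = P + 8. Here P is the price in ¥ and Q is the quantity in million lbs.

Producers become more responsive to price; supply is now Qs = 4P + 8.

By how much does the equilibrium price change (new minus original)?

-2.4

Before the shock: 16 - P = P + 8 ⇒ 8 = 2P ⇒ P = 4, Q = 12.
The new curves are Qd = 16 - P (demand) and Qs = 4P + 8 (supply).
Clearing the new market: 16 - P = 4P + 8, so P = 1.6 and Q = 14.4.
ΔP = 1.6 − 4 = -2.4.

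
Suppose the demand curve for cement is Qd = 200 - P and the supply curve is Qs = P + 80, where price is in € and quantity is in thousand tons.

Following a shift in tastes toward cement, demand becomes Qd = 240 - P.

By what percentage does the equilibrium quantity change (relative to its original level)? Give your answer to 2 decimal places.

+14.29

Initially, 200 - P = P + 80, so 120 = 2P and P = 60, Q = 140.
After the shift, demand is Qd = 240 - P and supply is Qs = P + 80.
Equate the new curves: 240 - P = P + 80, giving 160 = 2P, P = 80, Q = 160.
%ΔQ = (160 − 140) / 140 × 100 = +14.29%.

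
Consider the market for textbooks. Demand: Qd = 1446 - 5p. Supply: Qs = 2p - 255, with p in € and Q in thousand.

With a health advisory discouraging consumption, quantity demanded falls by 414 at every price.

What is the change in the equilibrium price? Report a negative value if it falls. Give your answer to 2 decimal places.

-59.14

Initially, 1446 - 5p = 2p - 255, so 1701 = 7p and p = 243, Q = 231.
The new curves are Qd = 1032 - 5p (demand) and Qs = 2p - 255 (supply).
Equate the new curves: 1032 - 5p = 2p - 255, giving 1287 = 7p, p = 1287/7 ≈ 183.8571, Q = 789/7 ≈ 112.7143.
Δp = 183.8571 − 243 = -59.14.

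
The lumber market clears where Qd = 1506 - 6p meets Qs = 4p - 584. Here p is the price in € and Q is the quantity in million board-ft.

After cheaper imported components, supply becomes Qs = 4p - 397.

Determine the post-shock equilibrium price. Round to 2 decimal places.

Initially, 1506 - 6p = 4p - 584, so 2090 = 10p and p = 209, Q = 252.
The new curves are Qd = 1506 - 6p (demand) and Qs = 4p - 397 (supply).
Clearing the new market: 1506 - 6p = 4p - 397, so p = 190.3 and Q = 364.2.

190.30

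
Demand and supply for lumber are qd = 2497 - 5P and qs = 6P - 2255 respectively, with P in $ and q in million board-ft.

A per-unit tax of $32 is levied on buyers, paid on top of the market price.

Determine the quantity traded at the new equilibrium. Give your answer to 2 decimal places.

Solve the original market: 2497 - 5P = 6P - 2255, hence P = 432 and q = 337.
Since buyers pay the price plus the tax, the effective demand curve becomes qd = 2337 - 5P.
Setting them equal: 2337 - 5P = 6P - 2255 → 4592 = 11P, so P = 4592/11 ≈ 417.4545 and q = 2747/11 ≈ 249.7273.

249.73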